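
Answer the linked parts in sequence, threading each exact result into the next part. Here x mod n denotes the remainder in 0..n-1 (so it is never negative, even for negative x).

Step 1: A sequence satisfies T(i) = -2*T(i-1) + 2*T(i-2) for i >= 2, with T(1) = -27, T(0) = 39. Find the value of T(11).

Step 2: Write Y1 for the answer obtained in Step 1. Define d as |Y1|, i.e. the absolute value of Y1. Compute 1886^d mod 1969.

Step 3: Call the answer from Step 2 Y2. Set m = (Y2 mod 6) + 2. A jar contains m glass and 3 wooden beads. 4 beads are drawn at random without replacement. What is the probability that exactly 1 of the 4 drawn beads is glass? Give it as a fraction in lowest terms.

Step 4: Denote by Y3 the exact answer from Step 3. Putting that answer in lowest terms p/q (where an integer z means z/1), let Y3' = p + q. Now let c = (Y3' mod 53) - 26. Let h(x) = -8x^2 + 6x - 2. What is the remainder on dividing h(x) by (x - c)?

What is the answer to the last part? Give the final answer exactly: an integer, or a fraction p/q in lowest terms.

-154

Step 1: T(2) = -2*(-27) + 2*(39) = 132; iterating: T(2)=132, T(3)=-318, T(4)=900, T(5)=-2436, T(6)=6672, T(7)=-18216, T(8)=49776, T(9)=-135984, T(10)=371520, T(11)=-1015008; answer -1015008
Step 2: Y1 = -1015008; d = 1015008; squarings mod 1969: 1886^1=1886, 1886^2=982, 1886^4=1483, 1886^8=1885, 1886^16=1149, 1886^32=971, 1886^64=1659, 1886^128=1588, 1886^256=1424, 1886^512=1675, 1886^1024=1769, 1886^2048=620, 1886^4096=445, 1886^8192=1125, 1886^16384=1527, 1886^32768=433, 1886^65536=434, 1886^131072=1301, 1886^262144=1230, 1886^524288=708; 1886^1015008 = 1886^32 * 1886^64 * 1886^128 * 1886^1024 * 1886^2048 * 1886^4096 * 1886^8192 * 1886^16384 * 1886^65536 * 1886^131072 * 1886^262144 * 1886^524288 = 4 (mod 1969); answer 4
Step 3: Y2 = 4; m = 6; total draws C(9,4) = 126; favorable C(6,1)*C(3,3) = 6; P = 1/21; answer 1/21
Step 4: Y3 = 1/21; threaded value p + q = 22; c = -4; remainder = value at the root: -8*(-4)^2 + 6*(-4)^1 - 2 = (-128) + (-24) + (-2) = -154; answer -154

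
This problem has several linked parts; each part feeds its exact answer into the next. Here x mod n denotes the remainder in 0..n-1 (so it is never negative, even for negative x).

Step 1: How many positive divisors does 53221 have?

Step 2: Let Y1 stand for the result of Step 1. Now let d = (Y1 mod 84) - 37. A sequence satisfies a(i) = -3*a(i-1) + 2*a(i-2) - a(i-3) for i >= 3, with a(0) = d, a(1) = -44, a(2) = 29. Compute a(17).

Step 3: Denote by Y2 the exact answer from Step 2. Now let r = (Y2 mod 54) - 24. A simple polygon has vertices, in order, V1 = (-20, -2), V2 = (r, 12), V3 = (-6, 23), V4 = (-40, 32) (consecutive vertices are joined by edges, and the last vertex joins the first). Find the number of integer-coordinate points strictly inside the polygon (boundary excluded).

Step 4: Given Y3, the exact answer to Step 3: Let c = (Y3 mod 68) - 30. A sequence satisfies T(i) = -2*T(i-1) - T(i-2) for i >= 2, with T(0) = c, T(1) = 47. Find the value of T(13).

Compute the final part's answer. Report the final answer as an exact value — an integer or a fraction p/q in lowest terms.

Step 1: 53221 = 7 * 7603; number of divisors = (1+1) * (1+1) = 4; answer 4
Step 2: Y1 = 4; d = -33; a(3) = -3*(29) + 2*(-44) - 1*(-33) = -142; iterating: a(3)=-142, a(4)=528, a(5)=-1897, a(6)=6889, a(7)=-24989, a(8)=90642, a(9)=-328793, a(10)=1192652, a(11)=-4326184, a(12)=15692649, a(13)=-56922967, a(14)=206480383, a(15)=-748979732, a(16)=2716822929, a(17)=-9854908634; answer -9854908634
Step 3: Y2 = -9854908634; r = 28; cross terms: (-20*12 - 28*-2)=-184, (28*23 - -6*12)=716, (-6*32 - -40*23)=728, (-40*-2 - -20*32)=720; twice the area = |1980| = 1980; area = 990; boundary points = 2 + 1 + 1 + 2 = 6; strictly interior points = area - boundary/2 + 1 = 988; answer 988
Step 4: Y3 = 988; c = 6; T(2) = -2*(47) - 1*(6) = -100; iterating: T(2)=-100, T(3)=153, T(4)=-206, T(5)=259, T(6)=-312, T(7)=365, T(8)=-418, T(9)=471, T(10)=-524, T(11)=577, T(12)=-630, T(13)=683; answer 683

683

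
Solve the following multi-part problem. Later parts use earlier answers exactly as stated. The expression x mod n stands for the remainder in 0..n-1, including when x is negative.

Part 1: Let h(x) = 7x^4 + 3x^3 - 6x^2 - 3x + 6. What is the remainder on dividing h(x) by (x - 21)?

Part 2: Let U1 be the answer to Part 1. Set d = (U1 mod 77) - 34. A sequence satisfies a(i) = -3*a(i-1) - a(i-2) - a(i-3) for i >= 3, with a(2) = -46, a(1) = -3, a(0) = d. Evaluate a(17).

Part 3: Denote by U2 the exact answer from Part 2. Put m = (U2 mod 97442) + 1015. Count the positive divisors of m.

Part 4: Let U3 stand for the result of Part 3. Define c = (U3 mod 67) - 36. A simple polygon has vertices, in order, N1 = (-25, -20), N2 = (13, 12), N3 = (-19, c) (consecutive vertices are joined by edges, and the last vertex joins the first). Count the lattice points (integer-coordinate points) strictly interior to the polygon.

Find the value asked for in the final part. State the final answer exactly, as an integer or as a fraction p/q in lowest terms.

Part 1: remainder = value at the root: 7*(21)^4 + 3*(21)^3 - 6*(21)^2 - 3*(21)^1 + 6 = (1361367) + (27783) + (-2646) + (-63) + (6) = 1386447; answer 1386447
Part 2: U1 = 1386447; d = 28; a(3) = -3*(-46) - 1*(-3) - 1*(28) = 113; iterating: a(3)=113, a(4)=-290, a(5)=803, a(6)=-2232, a(7)=6183, a(8)=-17120, a(9)=47409, a(10)=-131290, a(11)=363581, a(12)=-1006862, a(13)=2788295, a(14)=-7721604, a(15)=21383379, a(16)=-59216828, a(17)=163988709; answer 163988709
Part 3: U2 = 163988709; m = 92280; 92280 = 2^3 * 3 * 5 * 769; number of divisors = (3+1) * (1+1) * (1+1) * (1+1) = 32; answer 32
Part 4: U3 = 32; c = -4; cross terms: (-25*12 - 13*-20)=-40, (13*-4 - -19*12)=176, (-19*-20 - -25*-4)=280; twice the area = |416| = 416; area = 208; boundary points = 2 + 16 + 2 = 20; strictly interior points = area - boundary/2 + 1 = 199; answer 199

199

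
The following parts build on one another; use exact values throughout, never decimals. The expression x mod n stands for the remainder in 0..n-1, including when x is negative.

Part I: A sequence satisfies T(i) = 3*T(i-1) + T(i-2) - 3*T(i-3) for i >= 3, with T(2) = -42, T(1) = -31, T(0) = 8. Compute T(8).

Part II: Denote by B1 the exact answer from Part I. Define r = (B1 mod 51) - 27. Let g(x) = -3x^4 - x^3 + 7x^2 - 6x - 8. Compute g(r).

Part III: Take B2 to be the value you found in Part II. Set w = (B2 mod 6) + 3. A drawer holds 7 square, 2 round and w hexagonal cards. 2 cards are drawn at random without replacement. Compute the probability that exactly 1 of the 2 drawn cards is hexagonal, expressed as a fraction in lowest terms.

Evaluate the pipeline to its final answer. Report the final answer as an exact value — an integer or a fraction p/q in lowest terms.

Part I: T(3) = 3*(-42) + 1*(-31) - 3*(8) = -181; iterating: T(3)=-181, T(4)=-492, T(5)=-1531, T(6)=-4542, T(7)=-13681, T(8)=-40992; answer -40992
Part II: B1 = -40992; r = -15; -3*(-15)^4 - 1*(-15)^3 + 7*(-15)^2 - 6*(-15)^1 - 8 = (-151875) + (3375) + (1575) + (90) + (-8) = -146843; answer -146843
Part III: B2 = -146843; w = 4; total draws C(13,2) = 78; favorable C(4,1)*C(9,1) = 36; P = 6/13; answer 6/13

6/13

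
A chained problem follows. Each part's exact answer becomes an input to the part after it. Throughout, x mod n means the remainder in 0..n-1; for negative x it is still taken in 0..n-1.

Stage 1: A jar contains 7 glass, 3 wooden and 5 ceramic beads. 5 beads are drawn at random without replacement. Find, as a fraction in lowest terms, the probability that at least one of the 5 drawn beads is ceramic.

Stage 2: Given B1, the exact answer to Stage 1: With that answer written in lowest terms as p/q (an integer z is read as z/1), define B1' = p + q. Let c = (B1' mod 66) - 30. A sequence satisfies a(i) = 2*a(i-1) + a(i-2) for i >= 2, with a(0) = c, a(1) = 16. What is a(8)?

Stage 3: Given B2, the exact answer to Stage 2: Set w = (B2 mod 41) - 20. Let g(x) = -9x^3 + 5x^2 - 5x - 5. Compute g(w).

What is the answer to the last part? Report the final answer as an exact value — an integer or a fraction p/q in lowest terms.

Stage 1: total draws C(15,5) = 3003; complement C(10,5) = 252; favorable 3003 - 252 = 2751; P = 131/143; answer 131/143
Stage 2: B1 = 131/143; threaded value p + q = 274; c = -20; a(2) = 2*(16) + 1*(-20) = 12; iterating: a(2)=12, a(3)=40, a(4)=92, a(5)=224, a(6)=540, a(7)=1304, a(8)=3148; answer 3148
Stage 3: B2 = 3148; w = 12; -9*(12)^3 + 5*(12)^2 - 5*(12)^1 - 5 = (-15552) + (720) + (-60) + (-5) = -14897; answer -14897

-14897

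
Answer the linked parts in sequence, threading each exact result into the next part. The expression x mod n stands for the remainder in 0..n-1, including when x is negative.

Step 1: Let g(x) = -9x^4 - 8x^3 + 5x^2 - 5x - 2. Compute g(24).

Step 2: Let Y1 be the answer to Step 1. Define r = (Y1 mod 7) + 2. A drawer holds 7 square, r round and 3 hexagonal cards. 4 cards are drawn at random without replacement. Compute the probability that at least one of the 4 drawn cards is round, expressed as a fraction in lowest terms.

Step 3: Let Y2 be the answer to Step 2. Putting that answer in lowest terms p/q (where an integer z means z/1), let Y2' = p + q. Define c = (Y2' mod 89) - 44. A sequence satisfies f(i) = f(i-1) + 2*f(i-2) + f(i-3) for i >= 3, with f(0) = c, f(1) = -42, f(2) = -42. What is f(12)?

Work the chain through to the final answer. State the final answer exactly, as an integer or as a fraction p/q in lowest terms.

-110530

Step 1: -9*(24)^4 - 8*(24)^3 + 5*(24)^2 - 5*(24)^1 - 2 = (-2985984) + (-110592) + (2880) + (-120) + (-2) = -3093818; answer -3093818
Step 2: Y1 = -3093818; r = 2; total draws C(12,4) = 495; complement C(10,4) = 210; favorable 495 - 210 = 285; P = 19/33; answer 19/33
Step 3: Y2 = 19/33; threaded value p + q = 52; c = 8; f(3) = 1*(-42) + 2*(-42) + 1*(8) = -118; iterating: f(3)=-118, f(4)=-244, f(5)=-522, f(6)=-1128, f(7)=-2416, f(8)=-5194, f(9)=-11154, f(10)=-23958, f(11)=-51460, f(12)=-110530; answer -110530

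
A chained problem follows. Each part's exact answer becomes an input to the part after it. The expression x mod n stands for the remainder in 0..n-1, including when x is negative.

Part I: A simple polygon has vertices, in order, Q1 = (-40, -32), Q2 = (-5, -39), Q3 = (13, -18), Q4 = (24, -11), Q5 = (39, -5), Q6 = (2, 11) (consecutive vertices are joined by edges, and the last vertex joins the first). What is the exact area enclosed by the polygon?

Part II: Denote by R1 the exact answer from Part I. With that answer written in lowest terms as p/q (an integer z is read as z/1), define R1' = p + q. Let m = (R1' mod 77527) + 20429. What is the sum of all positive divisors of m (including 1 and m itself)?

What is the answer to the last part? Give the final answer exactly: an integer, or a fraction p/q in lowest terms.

Part I: cross terms: (-40*-39 - -5*-32)=1400, (-5*-18 - 13*-39)=597, (13*-11 - 24*-18)=289, (24*-5 - 39*-11)=309, (39*11 - 2*-5)=439, (2*-32 - -40*11)=376; twice the area = |3410| = 3410; area = 1705; answer 1705
Part II: R1 = 1705; threaded value p + q = 1706; m = 22135; 22135 = 5 * 19 * 233; sigma = (1 + 5) * (1 + 19) * (1 + 233) = 6 * 20 * 234 = 28080; answer 28080

28080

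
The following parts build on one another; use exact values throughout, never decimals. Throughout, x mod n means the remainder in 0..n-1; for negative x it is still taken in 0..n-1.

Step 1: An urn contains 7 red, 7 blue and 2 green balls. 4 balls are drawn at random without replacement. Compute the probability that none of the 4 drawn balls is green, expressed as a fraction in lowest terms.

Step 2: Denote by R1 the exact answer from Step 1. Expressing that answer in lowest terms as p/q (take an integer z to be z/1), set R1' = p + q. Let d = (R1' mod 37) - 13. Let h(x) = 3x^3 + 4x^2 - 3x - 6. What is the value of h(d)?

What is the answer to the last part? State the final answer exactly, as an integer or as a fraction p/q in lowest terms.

Step 1: total draws C(16,4) = 1820; favorable C(14,4) = 1001; P = 11/20; answer 11/20
Step 2: R1 = 11/20; threaded value p + q = 31; d = 18; 3*(18)^3 + 4*(18)^2 - 3*(18)^1 - 6 = (17496) + (1296) + (-54) + (-6) = 18732; answer 18732

18732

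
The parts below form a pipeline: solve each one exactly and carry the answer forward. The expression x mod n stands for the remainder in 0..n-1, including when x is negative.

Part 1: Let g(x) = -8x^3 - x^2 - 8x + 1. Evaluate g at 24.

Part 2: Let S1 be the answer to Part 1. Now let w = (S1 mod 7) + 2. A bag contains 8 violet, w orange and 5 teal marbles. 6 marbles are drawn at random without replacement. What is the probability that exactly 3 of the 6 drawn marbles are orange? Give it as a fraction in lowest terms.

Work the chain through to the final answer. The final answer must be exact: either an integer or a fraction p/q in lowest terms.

1430/6783

Part 1: -8*(24)^3 - 1*(24)^2 - 8*(24)^1 + 1 = (-110592) + (-576) + (-192) + (1) = -111359; answer -111359
Part 2: S1 = -111359; w = 6; total draws C(19,6) = 27132; favorable C(6,3)*C(13,3) = 5720; P = 1430/6783; answer 1430/6783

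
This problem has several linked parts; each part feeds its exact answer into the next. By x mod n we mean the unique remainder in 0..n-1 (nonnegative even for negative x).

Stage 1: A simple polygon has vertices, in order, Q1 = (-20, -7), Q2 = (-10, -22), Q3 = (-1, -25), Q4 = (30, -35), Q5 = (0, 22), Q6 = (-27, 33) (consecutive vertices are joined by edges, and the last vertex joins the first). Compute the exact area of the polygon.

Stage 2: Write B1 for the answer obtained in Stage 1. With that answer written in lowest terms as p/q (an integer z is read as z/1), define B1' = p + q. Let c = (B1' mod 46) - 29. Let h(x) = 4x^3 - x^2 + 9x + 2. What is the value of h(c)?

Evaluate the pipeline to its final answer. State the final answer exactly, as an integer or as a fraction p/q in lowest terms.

8738

Stage 1: cross terms: (-20*-22 - -10*-7)=370, (-10*-25 - -1*-22)=228, (-1*-35 - 30*-25)=785, (30*22 - 0*-35)=660, (0*33 - -27*22)=594, (-27*-7 - -20*33)=849; twice the area = |3486| = 3486; area = 1743; answer 1743
Stage 2: B1 = 1743; threaded value p + q = 1744; c = 13; 4*(13)^3 - 1*(13)^2 + 9*(13)^1 + 2 = (8788) + (-169) + (117) + (2) = 8738; answer 8738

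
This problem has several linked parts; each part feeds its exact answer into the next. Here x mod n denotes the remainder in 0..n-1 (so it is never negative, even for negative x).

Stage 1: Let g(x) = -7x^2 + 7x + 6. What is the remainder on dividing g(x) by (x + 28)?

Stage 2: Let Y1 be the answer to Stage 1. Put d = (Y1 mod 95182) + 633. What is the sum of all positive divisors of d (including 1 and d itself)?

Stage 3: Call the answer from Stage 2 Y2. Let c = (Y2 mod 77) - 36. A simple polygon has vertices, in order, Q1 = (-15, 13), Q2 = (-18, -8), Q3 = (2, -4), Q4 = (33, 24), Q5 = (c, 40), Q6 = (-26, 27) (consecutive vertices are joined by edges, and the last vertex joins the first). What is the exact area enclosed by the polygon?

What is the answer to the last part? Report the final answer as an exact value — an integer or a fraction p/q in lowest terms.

Stage 1: remainder = value at the root: -7*(-28)^2 + 7*(-28)^1 + 6 = (-5488) + (-196) + (6) = -5678; answer -5678
Stage 2: Y1 = -5678; d = 90137; 90137 = 23 * 3919; sigma = (1 + 23) * (1 + 3919) = 24 * 3920 = 94080; answer 94080
Stage 3: Y2 = 94080; c = 27; cross terms: (-15*-8 - -18*13)=354, (-18*-4 - 2*-8)=88, (2*24 - 33*-4)=180, (33*40 - 27*24)=672, (27*27 - -26*40)=1769, (-26*13 - -15*27)=67; twice the area = |3130| = 3130; area = 1565; answer 1565

1565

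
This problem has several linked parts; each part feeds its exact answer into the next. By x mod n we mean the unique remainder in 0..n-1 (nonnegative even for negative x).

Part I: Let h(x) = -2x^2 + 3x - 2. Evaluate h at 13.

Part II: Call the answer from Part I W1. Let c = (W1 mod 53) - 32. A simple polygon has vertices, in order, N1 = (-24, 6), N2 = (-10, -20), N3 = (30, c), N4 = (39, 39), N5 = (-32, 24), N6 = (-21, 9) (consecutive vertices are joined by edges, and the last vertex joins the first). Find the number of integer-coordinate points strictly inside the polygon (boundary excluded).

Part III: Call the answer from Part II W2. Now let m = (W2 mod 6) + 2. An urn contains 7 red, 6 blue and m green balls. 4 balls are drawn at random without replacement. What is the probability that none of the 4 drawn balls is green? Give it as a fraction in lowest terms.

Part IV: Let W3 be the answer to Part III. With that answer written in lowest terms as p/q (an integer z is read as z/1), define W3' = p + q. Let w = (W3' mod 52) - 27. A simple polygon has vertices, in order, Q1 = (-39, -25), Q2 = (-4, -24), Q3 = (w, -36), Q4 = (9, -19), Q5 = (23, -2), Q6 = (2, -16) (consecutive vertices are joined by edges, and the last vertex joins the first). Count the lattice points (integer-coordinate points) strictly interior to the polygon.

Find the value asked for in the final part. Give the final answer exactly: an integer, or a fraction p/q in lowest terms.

Part I: -2*(13)^2 + 3*(13)^1 - 2 = (-338) + (39) + (-2) = -301; answer -301
Part II: W1 = -301; c = -15; cross terms: (-24*-20 - -10*6)=540, (-10*-15 - 30*-20)=750, (30*39 - 39*-15)=1755, (39*24 - -32*39)=2184, (-32*9 - -21*24)=216, (-21*6 - -24*9)=90; twice the area = |5535| = 5535; area = 5535/2; boundary points = 2 + 5 + 9 + 1 + 1 + 3 = 21; strictly interior points = area - boundary/2 + 1 = 2758; answer 2758
Part III: W2 = 2758; m = 6; total draws C(19,4) = 3876; favorable C(13,4) = 715; P = 715/3876; answer 715/3876
Part IV: W3 = 715/3876; threaded value p + q = 4591; w = -12; cross terms: (-39*-24 - -4*-25)=836, (-4*-36 - -12*-24)=-144, (-12*-19 - 9*-36)=552, (9*-2 - 23*-19)=419, (23*-16 - 2*-2)=-364, (2*-25 - -39*-16)=-674; twice the area = |625| = 625; area = 625/2; boundary points = 1 + 4 + 1 + 1 + 7 + 1 = 15; strictly interior points = area - boundary/2 + 1 = 306; answer 306

306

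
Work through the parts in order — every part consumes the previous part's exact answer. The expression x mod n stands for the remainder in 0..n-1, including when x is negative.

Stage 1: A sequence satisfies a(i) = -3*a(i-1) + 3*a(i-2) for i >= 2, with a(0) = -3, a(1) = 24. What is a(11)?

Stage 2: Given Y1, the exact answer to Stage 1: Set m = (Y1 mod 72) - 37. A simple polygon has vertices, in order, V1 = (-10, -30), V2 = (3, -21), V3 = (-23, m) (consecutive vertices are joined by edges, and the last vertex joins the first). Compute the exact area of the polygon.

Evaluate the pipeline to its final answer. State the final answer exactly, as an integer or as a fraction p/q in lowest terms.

Stage 1: a(2) = -3*(24) + 3*(-3) = -81; iterating: a(2)=-81, a(3)=315, a(4)=-1188, a(5)=4509, a(6)=-17091, a(7)=64800, a(8)=-245673, a(9)=931419, a(10)=-3531276, a(11)=13388085; answer 13388085
Stage 2: Y1 = 13388085; m = 8; cross terms: (-10*-21 - 3*-30)=300, (3*8 - -23*-21)=-459, (-23*-30 - -10*8)=770; twice the area = |611| = 611; area = 611/2; answer 611/2

611/2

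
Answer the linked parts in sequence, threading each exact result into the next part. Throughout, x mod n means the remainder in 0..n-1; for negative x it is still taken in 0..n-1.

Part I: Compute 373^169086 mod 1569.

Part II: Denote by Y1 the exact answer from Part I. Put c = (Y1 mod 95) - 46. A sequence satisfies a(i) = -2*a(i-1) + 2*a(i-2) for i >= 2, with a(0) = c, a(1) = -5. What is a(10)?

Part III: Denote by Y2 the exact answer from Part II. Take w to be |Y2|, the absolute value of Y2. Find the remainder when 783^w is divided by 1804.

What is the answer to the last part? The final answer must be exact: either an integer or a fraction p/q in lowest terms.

1021

Part I: squarings mod 1569: 373^1=373, 373^2=1057, 373^4=121, 373^8=520, 373^16=532, 373^32=604, 373^64=808, 373^128=160, 373^256=496, 373^512=1252, 373^1024=73, 373^2048=622, 373^4096=910, 373^8192=1237, 373^16384=394, 373^32768=1474, 373^65536=1180, 373^131072=697; 373^169086 = 373^2 * 373^4 * 373^8 * 373^16 * 373^32 * 373^64 * 373^1024 * 373^4096 * 373^32768 * 373^131072 = 532 (mod 1569); answer 532
Part II: Y1 = 532; c = 11; a(2) = -2*(-5) + 2*(11) = 32; iterating: a(2)=32, a(3)=-74, a(4)=212, a(5)=-572, a(6)=1568, a(7)=-4280, a(8)=11696, a(9)=-31952, a(10)=87296; answer 87296
Part III: Y2 = 87296; w = 87296; squarings mod 1804: 783^1=783, 783^2=1533, 783^4=1281, 783^8=1125, 783^16=1021, 783^32=1533, 783^64=1281, 783^128=1125, 783^256=1021, 783^512=1533, 783^1024=1281, 783^2048=1125, 783^4096=1021, 783^8192=1533, 783^16384=1281, 783^32768=1125, 783^65536=1021; 783^87296 = 783^256 * 783^1024 * 783^4096 * 783^16384 * 783^65536 = 1021 (mod 1804); answer 1021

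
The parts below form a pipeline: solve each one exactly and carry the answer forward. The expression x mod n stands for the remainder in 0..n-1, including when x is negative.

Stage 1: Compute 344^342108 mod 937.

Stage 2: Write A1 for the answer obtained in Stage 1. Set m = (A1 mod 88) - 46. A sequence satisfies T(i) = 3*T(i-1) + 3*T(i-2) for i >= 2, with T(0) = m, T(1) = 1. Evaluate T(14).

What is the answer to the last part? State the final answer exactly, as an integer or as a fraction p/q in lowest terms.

Stage 1: squarings mod 937: 344^1=344, 344^2=274, 344^4=116, 344^8=338, 344^16=867, 344^32=215, 344^64=312, 344^128=833, 344^256=509, 344^512=469, 344^1024=703, 344^2048=410, 344^4096=377, 344^8192=642, 344^16384=821, 344^32768=338, 344^65536=867, 344^131072=215, 344^262144=312; 344^342108 = 344^4 * 344^8 * 344^16 * 344^64 * 344^2048 * 344^4096 * 344^8192 * 344^65536 * 344^262144 = 936 (mod 937); answer 936
Stage 2: A1 = 936; m = 10; T(2) = 3*(1) + 3*(10) = 33; iterating: T(2)=33, T(3)=102, T(4)=405, T(5)=1521, T(6)=5778, T(7)=21897, T(8)=83025, T(9)=314766, T(10)=1193373, T(11)=4524417, T(12)=17153370, T(13)=65033361, T(14)=246560193; answer 246560193

246560193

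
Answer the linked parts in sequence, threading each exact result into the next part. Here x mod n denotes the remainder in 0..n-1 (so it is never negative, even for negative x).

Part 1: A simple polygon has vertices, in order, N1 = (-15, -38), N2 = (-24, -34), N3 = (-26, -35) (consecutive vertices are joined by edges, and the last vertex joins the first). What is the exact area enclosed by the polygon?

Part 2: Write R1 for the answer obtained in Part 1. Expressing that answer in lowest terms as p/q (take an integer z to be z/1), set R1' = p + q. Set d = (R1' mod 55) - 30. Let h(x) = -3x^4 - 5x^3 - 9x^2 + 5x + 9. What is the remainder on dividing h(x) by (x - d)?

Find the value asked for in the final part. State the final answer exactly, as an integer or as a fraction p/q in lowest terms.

-38403

Part 1: cross terms: (-15*-34 - -24*-38)=-402, (-24*-35 - -26*-34)=-44, (-26*-38 - -15*-35)=463; twice the area = |17| = 17; area = 17/2; answer 17/2
Part 2: R1 = 17/2; threaded value p + q = 19; d = -11; remainder = value at the root: -3*(-11)^4 - 5*(-11)^3 - 9*(-11)^2 + 5*(-11)^1 + 9 = (-43923) + (6655) + (-1089) + (-55) + (9) = -38403; answer -38403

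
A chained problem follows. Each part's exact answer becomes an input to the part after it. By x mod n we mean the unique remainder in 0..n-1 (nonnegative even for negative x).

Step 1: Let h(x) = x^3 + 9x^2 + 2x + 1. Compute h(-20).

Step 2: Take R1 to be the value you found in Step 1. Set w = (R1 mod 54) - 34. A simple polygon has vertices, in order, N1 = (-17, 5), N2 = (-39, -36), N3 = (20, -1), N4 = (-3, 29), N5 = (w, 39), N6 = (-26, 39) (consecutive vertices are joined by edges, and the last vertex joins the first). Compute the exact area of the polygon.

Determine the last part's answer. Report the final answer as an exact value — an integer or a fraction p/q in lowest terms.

Step 1: 1*(-20)^3 + 9*(-20)^2 + 2*(-20)^1 + 1 = (-8000) + (3600) + (-40) + (1) = -4439; answer -4439
Step 2: R1 = -4439; w = 9; cross terms: (-17*-36 - -39*5)=807, (-39*-1 - 20*-36)=759, (20*29 - -3*-1)=577, (-3*39 - 9*29)=-378, (9*39 - -26*39)=1365, (-26*5 - -17*39)=533; twice the area = |3663| = 3663; area = 3663/2; answer 3663/2

3663/2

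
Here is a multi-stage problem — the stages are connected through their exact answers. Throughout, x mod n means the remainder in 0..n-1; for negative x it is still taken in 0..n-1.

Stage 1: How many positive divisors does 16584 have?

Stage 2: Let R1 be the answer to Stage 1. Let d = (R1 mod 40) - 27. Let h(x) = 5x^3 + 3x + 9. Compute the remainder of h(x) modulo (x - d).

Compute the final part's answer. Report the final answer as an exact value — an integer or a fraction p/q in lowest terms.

-6679

Stage 1: 16584 = 2^3 * 3 * 691; number of divisors = (3+1) * (1+1) * (1+1) = 16; answer 16
Stage 2: R1 = 16; d = -11; remainder = value at the root: 5*(-11)^3 + 3*(-11)^1 + 9 = (-6655) + (-33) + (9) = -6679; answer -6679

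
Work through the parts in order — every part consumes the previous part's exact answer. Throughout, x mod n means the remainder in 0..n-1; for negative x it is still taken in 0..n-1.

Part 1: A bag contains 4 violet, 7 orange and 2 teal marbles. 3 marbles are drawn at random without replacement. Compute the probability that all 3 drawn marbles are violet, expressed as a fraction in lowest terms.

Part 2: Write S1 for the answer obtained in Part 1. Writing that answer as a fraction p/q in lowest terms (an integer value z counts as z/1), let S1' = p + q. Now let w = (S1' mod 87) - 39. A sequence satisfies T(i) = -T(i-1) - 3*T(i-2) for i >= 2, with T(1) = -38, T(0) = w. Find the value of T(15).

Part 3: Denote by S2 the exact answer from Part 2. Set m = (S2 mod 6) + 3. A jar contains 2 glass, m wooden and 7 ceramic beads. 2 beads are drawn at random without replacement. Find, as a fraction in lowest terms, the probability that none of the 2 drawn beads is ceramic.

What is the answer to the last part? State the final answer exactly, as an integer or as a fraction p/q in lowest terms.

5/26

Part 1: total draws C(13,3) = 286; favorable C(4,3) = 4; P = 2/143; answer 2/143
Part 2: S1 = 2/143; threaded value p + q = 145; w = 19; T(2) = -1*(-38) - 3*(19) = -19; iterating: T(2)=-19, T(3)=133, T(4)=-76, T(5)=-323, T(6)=551, T(7)=418, T(8)=-2071, T(9)=817, T(10)=5396, T(11)=-7847, T(12)=-8341, T(13)=31882, T(14)=-6859, T(15)=-88787; answer -88787
Part 3: S2 = -88787; m = 4; total draws C(13,2) = 78; favorable C(6,2) = 15; P = 5/26; answer 5/26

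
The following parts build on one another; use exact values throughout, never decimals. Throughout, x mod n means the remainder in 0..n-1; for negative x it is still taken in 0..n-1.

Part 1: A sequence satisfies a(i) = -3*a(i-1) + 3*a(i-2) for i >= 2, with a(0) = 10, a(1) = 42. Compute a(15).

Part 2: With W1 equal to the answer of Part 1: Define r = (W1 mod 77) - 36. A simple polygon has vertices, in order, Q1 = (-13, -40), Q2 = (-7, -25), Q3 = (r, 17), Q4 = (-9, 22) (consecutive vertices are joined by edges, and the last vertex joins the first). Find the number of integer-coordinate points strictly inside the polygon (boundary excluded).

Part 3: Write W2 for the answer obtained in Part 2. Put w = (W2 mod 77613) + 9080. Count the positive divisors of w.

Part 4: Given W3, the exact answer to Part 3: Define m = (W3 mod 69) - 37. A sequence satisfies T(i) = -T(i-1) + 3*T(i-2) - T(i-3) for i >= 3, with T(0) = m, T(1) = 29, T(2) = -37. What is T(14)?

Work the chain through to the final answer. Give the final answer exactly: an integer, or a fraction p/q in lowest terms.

Part 1: a(2) = -3*(42) + 3*(10) = -96; iterating: a(2)=-96, a(3)=414, a(4)=-1530, a(5)=5832, a(6)=-22086, a(7)=83754, a(8)=-317520, a(9)=1203822, a(10)=-4564026, a(11)=17303544, a(12)=-65602710, a(13)=248718762, a(14)=-942964416, a(15)=3575049534; answer 3575049534
Part 2: W1 = 3575049534; r = 20; cross terms: (-13*-25 - -7*-40)=45, (-7*17 - 20*-25)=381, (20*22 - -9*17)=593, (-9*-40 - -13*22)=646; twice the area = |1665| = 1665; area = 1665/2; boundary points = 3 + 3 + 1 + 2 = 9; strictly interior points = area - boundary/2 + 1 = 829; answer 829
Part 3: W2 = 829; w = 9909; 9909 = 3^3 * 367; number of divisors = (3+1) * (1+1) = 8; answer 8
Part 4: W3 = 8; m = -29; T(3) = -1*(-37) + 3*(29) - 1*(-29) = 153; iterating: T(3)=153, T(4)=-293, T(5)=789, T(6)=-1821, T(7)=4481, T(8)=-10733, T(9)=25997, T(10)=-62677, T(11)=151401, T(12)=-365429, T(13)=882309, T(14)=-2129997; answer -2129997

-2129997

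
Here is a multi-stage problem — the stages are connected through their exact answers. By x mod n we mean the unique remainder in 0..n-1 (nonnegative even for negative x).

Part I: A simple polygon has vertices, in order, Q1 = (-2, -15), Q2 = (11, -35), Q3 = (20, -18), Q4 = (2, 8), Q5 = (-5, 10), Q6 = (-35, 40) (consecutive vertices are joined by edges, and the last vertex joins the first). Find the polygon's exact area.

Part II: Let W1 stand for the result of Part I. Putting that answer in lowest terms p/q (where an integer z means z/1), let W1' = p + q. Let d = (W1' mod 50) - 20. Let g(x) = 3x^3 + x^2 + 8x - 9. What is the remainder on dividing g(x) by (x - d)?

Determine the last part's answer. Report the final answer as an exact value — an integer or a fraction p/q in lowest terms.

431

Part I: cross terms: (-2*-35 - 11*-15)=235, (11*-18 - 20*-35)=502, (20*8 - 2*-18)=196, (2*10 - -5*8)=60, (-5*40 - -35*10)=150, (-35*-15 - -2*40)=605; twice the area = |1748| = 1748; area = 874; answer 874
Part II: W1 = 874; threaded value p + q = 875; d = 5; remainder = value at the root: 3*(5)^3 + 1*(5)^2 + 8*(5)^1 - 9 = (375) + (25) + (40) + (-9) = 431; answer 431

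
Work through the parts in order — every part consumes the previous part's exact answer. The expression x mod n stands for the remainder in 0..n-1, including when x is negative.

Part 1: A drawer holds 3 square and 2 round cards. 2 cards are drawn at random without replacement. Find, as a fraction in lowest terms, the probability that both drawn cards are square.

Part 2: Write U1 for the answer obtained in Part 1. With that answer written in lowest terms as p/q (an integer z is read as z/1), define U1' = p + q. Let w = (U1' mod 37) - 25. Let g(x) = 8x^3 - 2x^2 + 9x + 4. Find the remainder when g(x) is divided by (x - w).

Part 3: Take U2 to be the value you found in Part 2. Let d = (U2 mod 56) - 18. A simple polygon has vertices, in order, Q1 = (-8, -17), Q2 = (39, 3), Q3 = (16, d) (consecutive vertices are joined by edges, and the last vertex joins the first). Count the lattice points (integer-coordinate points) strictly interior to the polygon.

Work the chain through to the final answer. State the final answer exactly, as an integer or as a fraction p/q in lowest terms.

75

Part 1: total draws C(5,2) = 10; favorable C(3,2) = 3; P = 3/10; answer 3/10
Part 2: U1 = 3/10; threaded value p + q = 13; w = -12; remainder = value at the root: 8*(-12)^3 - 2*(-12)^2 + 9*(-12)^1 + 4 = (-13824) + (-288) + (-108) + (4) = -14216; answer -14216
Part 3: U2 = -14216; d = -10; cross terms: (-8*3 - 39*-17)=639, (39*-10 - 16*3)=-438, (16*-17 - -8*-10)=-352; twice the area = |-151| = 151; area = 151/2; boundary points = 1 + 1 + 1 = 3; strictly interior points = area - boundary/2 + 1 = 75; answer 75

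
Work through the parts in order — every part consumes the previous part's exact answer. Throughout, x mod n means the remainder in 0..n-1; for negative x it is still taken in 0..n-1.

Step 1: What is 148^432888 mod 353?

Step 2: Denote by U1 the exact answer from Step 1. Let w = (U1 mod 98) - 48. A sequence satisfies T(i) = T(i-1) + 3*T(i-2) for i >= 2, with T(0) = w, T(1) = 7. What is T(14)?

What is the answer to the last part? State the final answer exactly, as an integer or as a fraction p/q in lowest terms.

Step 1: squarings mod 353: 148^1=148, 148^2=18, 148^4=324, 148^8=135, 148^16=222, 148^32=217, 148^64=140, 148^128=185, 148^256=337, 148^512=256, 148^1024=231, 148^2048=58, 148^4096=187, 148^8192=22, 148^16384=131, 148^32768=217, 148^65536=140, 148^131072=185, 148^262144=337; 148^432888 = 148^8 * 148^16 * 148^32 * 148^64 * 148^128 * 148^512 * 148^2048 * 148^4096 * 148^32768 * 148^131072 * 148^262144 = 207 (mod 353); answer 207
Step 2: U1 = 207; w = -37; T(2) = 1*(7) + 3*(-37) = -104; iterating: T(2)=-104, T(3)=-83, T(4)=-395, T(5)=-644, T(6)=-1829, T(7)=-3761, T(8)=-9248, T(9)=-20531, T(10)=-48275, T(11)=-109868, T(12)=-254693, T(13)=-584297, T(14)=-1348376; answer -1348376

-1348376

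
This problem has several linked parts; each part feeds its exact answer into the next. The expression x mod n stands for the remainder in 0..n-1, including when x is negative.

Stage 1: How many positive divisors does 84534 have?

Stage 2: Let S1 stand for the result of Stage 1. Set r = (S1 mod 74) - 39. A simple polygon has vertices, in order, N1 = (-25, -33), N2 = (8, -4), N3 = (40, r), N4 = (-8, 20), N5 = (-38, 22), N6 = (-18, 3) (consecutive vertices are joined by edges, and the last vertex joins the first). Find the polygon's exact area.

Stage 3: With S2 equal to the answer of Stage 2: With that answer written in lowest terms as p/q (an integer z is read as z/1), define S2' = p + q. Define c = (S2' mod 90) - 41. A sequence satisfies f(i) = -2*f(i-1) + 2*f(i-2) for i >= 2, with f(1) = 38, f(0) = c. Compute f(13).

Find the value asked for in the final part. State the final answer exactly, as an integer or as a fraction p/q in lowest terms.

Stage 1: 84534 = 2 * 3 * 73 * 193; number of divisors = (1+1) * (1+1) * (1+1) * (1+1) = 16; answer 16
Stage 2: S1 = 16; r = -23; cross terms: (-25*-4 - 8*-33)=364, (8*-23 - 40*-4)=-24, (40*20 - -8*-23)=616, (-8*22 - -38*20)=584, (-38*3 - -18*22)=282, (-18*-33 - -25*3)=669; twice the area = |2491| = 2491; area = 2491/2; answer 2491/2
Stage 3: S2 = 2491/2; threaded value p + q = 2493; c = 22; f(2) = -2*(38) + 2*(22) = -32; iterating: f(2)=-32, f(3)=140, f(4)=-344, f(5)=968, f(6)=-2624, f(7)=7184, f(8)=-19616, f(9)=53600, f(10)=-146432, f(11)=400064, f(12)=-1092992, f(13)=2986112; answer 2986112

2986112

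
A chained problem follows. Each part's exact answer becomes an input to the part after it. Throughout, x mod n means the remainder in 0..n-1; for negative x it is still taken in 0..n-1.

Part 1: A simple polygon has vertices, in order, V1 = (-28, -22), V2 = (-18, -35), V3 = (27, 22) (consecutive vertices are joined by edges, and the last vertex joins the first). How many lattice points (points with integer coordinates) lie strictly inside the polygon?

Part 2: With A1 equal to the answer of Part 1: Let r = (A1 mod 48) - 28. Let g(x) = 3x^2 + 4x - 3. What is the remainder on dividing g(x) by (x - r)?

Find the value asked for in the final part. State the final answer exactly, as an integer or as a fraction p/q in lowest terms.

732

Part 1: cross terms: (-28*-35 - -18*-22)=584, (-18*22 - 27*-35)=549, (27*-22 - -28*22)=22; twice the area = |1155| = 1155; area = 1155/2; boundary points = 1 + 3 + 11 = 15; strictly interior points = area - boundary/2 + 1 = 571; answer 571
Part 2: A1 = 571; r = 15; remainder = value at the root: 3*(15)^2 + 4*(15)^1 - 3 = (675) + (60) + (-3) = 732; answer 732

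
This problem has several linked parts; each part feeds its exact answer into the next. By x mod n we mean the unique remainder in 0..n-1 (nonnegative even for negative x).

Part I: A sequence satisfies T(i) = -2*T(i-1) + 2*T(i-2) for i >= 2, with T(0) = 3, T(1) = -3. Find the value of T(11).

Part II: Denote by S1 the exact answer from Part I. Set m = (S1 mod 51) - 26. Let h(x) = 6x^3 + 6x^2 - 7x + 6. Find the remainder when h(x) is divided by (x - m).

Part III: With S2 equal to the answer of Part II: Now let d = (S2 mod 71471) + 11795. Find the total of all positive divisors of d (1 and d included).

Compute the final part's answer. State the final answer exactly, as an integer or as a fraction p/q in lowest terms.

Part I: T(2) = -2*(-3) + 2*(3) = 12; iterating: T(2)=12, T(3)=-30, T(4)=84, T(5)=-228, T(6)=624, T(7)=-1704, T(8)=4656, T(9)=-12720, T(10)=34752, T(11)=-94944; answer -94944
Part II: S1 = -94944; m = -8; remainder = value at the root: 6*(-8)^3 + 6*(-8)^2 - 7*(-8)^1 + 6 = (-3072) + (384) + (56) + (6) = -2626; answer -2626
Part III: S2 = -2626; d = 80640; 80640 = 2^8 * 3^2 * 5 * 7; sigma = (1 + 2 + 4 + 8 + 16 + 32 + 64 + 128 + 256) * (1 + 3 + 9) * (1 + 5) * (1 + 7) = 511 * 13 * 6 * 8 = 318864; answer 318864

318864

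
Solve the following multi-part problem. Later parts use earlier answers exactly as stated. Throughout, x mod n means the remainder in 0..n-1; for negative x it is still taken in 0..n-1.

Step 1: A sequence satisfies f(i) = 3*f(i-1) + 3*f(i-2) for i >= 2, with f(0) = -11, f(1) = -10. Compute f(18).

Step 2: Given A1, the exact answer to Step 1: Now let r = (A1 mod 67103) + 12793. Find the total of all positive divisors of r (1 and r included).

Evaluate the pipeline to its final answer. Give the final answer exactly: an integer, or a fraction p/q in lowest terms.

Step 1: f(2) = 3*(-10) + 3*(-11) = -63; iterating: f(2)=-63, f(3)=-219, f(4)=-846, f(5)=-3195, f(6)=-12123, f(7)=-45954, f(8)=-174231, f(9)=-660555, f(10)=-2504358, f(11)=-9494739, f(12)=-35997291, f(13)=-136476090, f(14)=-517420143, f(15)=-1961688699, f(16)=-7437326526, f(17)=-28197045675, f(18)=-106903116603; answer -106903116603
Step 2: A1 = -106903116603; r = 27550; 27550 = 2 * 5^2 * 19 * 29; sigma = (1 + 2) * (1 + 5 + 25) * (1 + 19) * (1 + 29) = 3 * 31 * 20 * 30 = 55800; answer 55800

55800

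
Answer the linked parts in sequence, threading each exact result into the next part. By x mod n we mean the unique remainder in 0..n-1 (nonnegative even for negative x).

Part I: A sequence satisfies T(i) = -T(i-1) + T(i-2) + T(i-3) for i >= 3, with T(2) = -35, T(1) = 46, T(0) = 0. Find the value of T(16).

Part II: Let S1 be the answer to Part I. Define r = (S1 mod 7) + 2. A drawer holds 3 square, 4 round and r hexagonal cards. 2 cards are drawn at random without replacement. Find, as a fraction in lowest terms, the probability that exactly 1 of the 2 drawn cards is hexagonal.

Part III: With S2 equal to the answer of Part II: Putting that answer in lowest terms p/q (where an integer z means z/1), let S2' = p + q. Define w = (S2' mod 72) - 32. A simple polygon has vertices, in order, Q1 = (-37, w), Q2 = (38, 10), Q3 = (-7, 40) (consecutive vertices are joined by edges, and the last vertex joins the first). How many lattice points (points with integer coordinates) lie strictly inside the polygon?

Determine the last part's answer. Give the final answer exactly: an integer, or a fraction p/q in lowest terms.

1500

Part I: T(3) = -1*(-35) + 1*(46) + 1*(0) = 81; iterating: T(3)=81, T(4)=-70, T(5)=116, T(6)=-105, T(7)=151, T(8)=-140, T(9)=186, T(10)=-175, T(11)=221, T(12)=-210, T(13)=256, T(14)=-245, T(15)=291, T(16)=-280; answer -280
Part II: S1 = -280; r = 2; total draws C(9,2) = 36; favorable C(2,1)*C(7,1) = 14; P = 7/18; answer 7/18
Part III: S2 = 7/18; threaded value p + q = 25; w = -7; cross terms: (-37*10 - 38*-7)=-104, (38*40 - -7*10)=1590, (-7*-7 - -37*40)=1529; twice the area = |3015| = 3015; area = 3015/2; boundary points = 1 + 15 + 1 = 17; strictly interior points = area - boundary/2 + 1 = 1500; answer 1500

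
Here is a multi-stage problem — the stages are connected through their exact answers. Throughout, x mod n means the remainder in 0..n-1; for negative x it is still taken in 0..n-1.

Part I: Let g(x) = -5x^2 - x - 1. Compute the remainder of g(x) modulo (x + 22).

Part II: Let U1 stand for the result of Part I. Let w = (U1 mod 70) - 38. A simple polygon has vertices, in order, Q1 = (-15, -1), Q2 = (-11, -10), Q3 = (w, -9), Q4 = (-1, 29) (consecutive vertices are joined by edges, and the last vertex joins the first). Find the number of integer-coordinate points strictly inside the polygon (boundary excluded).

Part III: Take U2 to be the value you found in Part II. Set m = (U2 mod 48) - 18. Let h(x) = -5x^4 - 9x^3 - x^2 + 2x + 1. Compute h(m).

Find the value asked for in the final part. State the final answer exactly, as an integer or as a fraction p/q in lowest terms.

Part I: remainder = value at the root: -5*(-22)^2 - 1*(-22)^1 - 1 = (-2420) + (22) + (-1) = -2399; answer -2399
Part II: U1 = -2399; w = 13; cross terms: (-15*-10 - -11*-1)=139, (-11*-9 - 13*-10)=229, (13*29 - -1*-9)=368, (-1*-1 - -15*29)=436; twice the area = |1172| = 1172; area = 586; boundary points = 1 + 1 + 2 + 2 = 6; strictly interior points = area - boundary/2 + 1 = 584; answer 584
Part III: U2 = 584; m = -10; -5*(-10)^4 - 9*(-10)^3 - 1*(-10)^2 + 2*(-10)^1 + 1 = (-50000) + (9000) + (-100) + (-20) + (1) = -41119; answer -41119

-41119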